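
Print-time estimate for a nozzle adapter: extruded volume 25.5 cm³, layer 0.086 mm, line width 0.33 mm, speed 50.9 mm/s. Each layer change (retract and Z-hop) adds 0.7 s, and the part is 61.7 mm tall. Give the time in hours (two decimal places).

5.04 hours

Bead cross-section = 0.086 × 0.33 = 0.02838 mm².
Toolpath length = 25.5 cm³ / 0.02838 mm² = 25500 / 0.02838 = 898520.1 mm.
Extrusion time = 898520.1 / 50.9, so 17652.7 s.
Layer count = ceil(61.7 / 0.086) = 718.
Layer-change overhead: 718 × 0.7 → 502.6 s.
Altogether 17652.7 + 502.6 = 18155.3 s, i.e. 5.04 hours.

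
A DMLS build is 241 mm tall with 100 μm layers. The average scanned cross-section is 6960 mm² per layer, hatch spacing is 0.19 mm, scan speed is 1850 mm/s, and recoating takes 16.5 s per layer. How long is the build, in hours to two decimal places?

24.30 hours

Layer count = ceil(241 / 0.1) = 2410.
Per-layer scan distance = 6960 / 0.19, so 36631.6 mm.
Laser time per layer = 36631.6 / 1850 = 19.8009 s.
Time per layer: 19.8009 + 16.5 → 36.3009 s.
Build time = 2410 × 36.3009 = 87485.169 s = 24.30 hours.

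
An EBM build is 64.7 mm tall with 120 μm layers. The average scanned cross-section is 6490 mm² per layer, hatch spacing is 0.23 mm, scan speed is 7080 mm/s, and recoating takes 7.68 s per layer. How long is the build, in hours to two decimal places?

Number of layers: 64.7 / 0.12 → 540 (rounded up).
Hatch length per layer = 6490 / 0.23, so 28217.4 mm.
Beam time per layer = 28217.4 / 7080 = 3.9855 s.
Time per layer: 3.9855 + 7.68 → 11.6655 s.
Total: 540 × 11.6655 s = 6299.37 s → 1.75 hours.

1.75 hours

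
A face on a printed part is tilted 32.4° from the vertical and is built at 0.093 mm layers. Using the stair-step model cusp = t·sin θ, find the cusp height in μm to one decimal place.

h_c = t·sin θ = 0.093 × 0.5358 = 0.049829 mm (49.8 μm).

49.8 μm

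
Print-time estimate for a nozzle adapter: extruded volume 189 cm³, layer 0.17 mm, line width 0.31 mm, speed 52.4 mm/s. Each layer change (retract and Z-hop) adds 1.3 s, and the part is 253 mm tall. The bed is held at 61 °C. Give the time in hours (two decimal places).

Bead cross-section: 0.17 × 0.31 → 0.0527 mm².
Path length: 189000 mm³ / 0.0527 mm² → 3586337.8 mm.
Time extruding = 3586337.8 / 52.4 = 68441.6 s.
Layer count = ceil(253 / 0.17) = 1489.
Layer-change overhead = 1489 × 1.3, so 1935.7 s.
Altogether 68441.6 + 1935.7 = 70377.3 s, i.e. 19.55 hours.

19.55 hours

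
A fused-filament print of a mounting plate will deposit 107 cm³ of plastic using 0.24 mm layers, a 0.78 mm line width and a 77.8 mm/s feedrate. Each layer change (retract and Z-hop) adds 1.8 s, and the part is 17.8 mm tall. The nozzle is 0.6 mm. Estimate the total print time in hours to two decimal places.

Extrusion cross-section = 0.24 × 0.78 = 0.1872 mm².
Path length: 107000 mm³ / 0.1872 mm² → 571581.2 mm.
Print-move time: 571581.2 / 77.8 → 7346.8 s.
Number of layers: 17.8 / 0.24 → 75 (rounded up).
Non-print overhead = 75 × 1.8, so 135 s.
Altogether 7346.8 + 135 = 7481.8 s, i.e. 2.08 hours.

2.08 hours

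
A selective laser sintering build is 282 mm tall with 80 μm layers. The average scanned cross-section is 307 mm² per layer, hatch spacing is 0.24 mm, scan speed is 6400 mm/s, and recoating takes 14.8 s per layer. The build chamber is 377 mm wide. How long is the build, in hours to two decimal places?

14.69 hours

Layer count = ceil(282 / 0.08) = 3525.
Scan path per layer: 307 / 0.24 → 1279.2 mm.
Laser time per layer = 1279.2 / 6400, so 0.1999 s.
Per-layer time = 0.1999 + 14.8, so 14.9999 s.
Build time = 3525 × 14.9999 = 52874.6475 s = 14.69 hours.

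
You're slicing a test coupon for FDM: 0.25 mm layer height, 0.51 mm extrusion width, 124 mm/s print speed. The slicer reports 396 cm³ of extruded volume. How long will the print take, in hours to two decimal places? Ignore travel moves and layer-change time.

6.96 hours

Bead cross-section = 0.25 × 0.51, so 0.1275 mm².
Path length: 396000 mm³ / 0.1275 mm² → 3105882.4 mm.
Time extruding: 3105882.4 / 124 → 25047.4 s.
In the requested units: 25047.4 s = 6.96 hours.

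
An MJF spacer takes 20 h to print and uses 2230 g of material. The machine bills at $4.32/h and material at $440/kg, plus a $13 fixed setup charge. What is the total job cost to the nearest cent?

Time charge = 4.32 × 20, so $86.40.
Material charge = 440 × 2230/1000, so $981.20.
Total = 86.40 + 981.20 + 13 = $1080.60.

$1080.60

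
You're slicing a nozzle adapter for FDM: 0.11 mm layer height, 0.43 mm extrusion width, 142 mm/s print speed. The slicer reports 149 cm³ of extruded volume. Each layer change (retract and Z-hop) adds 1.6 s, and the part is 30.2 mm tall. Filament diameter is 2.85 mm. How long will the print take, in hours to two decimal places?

6.28 hours

Extrusion cross-section = 0.11 × 0.43 = 0.0473 mm².
Total extruded path = 149000/0.0473 = 3150105.7 mm.
Print-move time = 3150105.7 / 142, so 22183.8 s.
Layers = ⌈30.2/0.11⌉ = 275.
Layer-change overhead = 275 × 1.6 = 440 s.
Altogether 22183.8 + 440 = 22623.8 s, i.e. 6.28 hours.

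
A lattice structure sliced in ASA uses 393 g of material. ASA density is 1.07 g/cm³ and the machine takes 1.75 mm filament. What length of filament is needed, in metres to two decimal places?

152.70 m

Volume = 393 g / 1.07 g·cm⁻³ = 367.2897 cm³ = 367289.7 mm³.
A = π r² = π × 0.875² = 2.4053 mm².
Length = 367289.7 / 2.4053 = 152700.16 mm = 152.70 m.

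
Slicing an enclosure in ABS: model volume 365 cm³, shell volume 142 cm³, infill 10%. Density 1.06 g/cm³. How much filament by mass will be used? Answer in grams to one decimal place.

174.2 g

Interior volume = 365 − 142 = 223 cm³.
Infill volume = 0.10 × 223 = 22.3 cm³.
Total printed volume = 142 + 22.3 = 164.3 cm³.
Mass = 164.3 × 1.06, so 174.158 g.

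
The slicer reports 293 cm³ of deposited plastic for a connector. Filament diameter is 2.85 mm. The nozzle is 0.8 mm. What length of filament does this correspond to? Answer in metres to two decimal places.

45.93 m

Cross-section of 2.85 mm filament: π·(2.85/2)² = 6.3794 mm².
L = 293000 mm³ / 6.3794 mm² = 45929.08 mm, i.e. 45.93 m.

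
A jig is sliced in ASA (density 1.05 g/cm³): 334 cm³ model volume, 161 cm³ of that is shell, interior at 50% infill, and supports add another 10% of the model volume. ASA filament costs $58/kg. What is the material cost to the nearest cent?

Interior volume: 334 − 161 → 173 cm³.
Infill volume = 0.50 × 173 = 86.5 cm³.
Support = 0.10 × 334 = 33.4 cm³.
Total extruded = 161 + 86.5 + 33.4, so 280.9 cm³.
Mass: 280.9 × 1.05 → 294.945 g.
At $58/kg: 294.945/1000 × 58 = $17.11.

$17.11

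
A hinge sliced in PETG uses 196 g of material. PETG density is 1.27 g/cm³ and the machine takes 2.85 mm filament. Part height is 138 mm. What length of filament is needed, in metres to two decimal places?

Extruded volume: 196/1.27 = 154.3307 cm³ (154330.7 mm³).
A = π r² = π × 1.425² = 6.3794 mm².
L = V/A = 154330.7/6.3794 = 24192.04 mm → 24.19 m.

24.19 m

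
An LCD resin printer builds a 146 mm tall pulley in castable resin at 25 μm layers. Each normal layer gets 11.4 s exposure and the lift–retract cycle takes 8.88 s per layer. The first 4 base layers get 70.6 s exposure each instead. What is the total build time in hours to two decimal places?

32.96 hours

Layers = ⌈146/0.025⌉ = 5840.
Burn-in layers: 4 × (70.6 + 8.88) → 317.92 s.
Normal layers: 5836 × (11.4 + 8.88) → 118354.08 s.
Total = 317.92 + 118354.08 = 118672 s = 32.96 hours.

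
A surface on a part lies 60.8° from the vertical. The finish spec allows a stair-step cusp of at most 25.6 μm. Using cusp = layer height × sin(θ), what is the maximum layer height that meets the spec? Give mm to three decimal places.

0.029 mm

t = h_c / sin θ = 0.0256 / 0.8729 = 0.029 mm.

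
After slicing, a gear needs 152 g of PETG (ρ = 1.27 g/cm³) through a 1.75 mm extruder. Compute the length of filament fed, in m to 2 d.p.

49.76 m

Extruded volume: 152/1.27 = 119.685 cm³ (119685 mm³).
A = π r² = π × 0.875² = 2.4053 mm².
L = V/A = 119685/2.4053 = 49758.87 mm → 49.76 m.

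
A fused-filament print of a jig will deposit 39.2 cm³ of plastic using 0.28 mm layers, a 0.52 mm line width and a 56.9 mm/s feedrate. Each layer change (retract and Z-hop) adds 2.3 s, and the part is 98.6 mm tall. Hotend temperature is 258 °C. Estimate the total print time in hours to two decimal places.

Bead cross-section: 0.28 × 0.52 → 0.1456 mm².
Path length: 39200 mm³ / 0.1456 mm² → 269230.8 mm.
Extrusion time = 269230.8 / 56.9 = 4731.6 s.
Layers = ⌈98.6/0.28⌉ = 353.
Layer-change overhead = 353 × 2.3, so 811.9 s.
Altogether 4731.6 + 811.9 = 5543.5 s, i.e. 1.54 hours.

1.54 hours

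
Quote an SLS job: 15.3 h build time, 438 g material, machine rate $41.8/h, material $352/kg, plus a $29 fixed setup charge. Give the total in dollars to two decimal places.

$822.72

Machine cost = 41.8 × 15.3 = $639.54.
Material cost = 352 × 438/1000 = $154.176.
Adding setup: 639.54 + 154.176 + 29 → 822.716 ≈ $822.72.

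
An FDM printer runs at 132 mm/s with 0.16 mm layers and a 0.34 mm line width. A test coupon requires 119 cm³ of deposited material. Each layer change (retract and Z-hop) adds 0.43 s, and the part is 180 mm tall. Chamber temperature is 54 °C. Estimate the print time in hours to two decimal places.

Bead cross-section: 0.16 × 0.34 → 0.0544 mm².
Total extruded path = 119000/0.0544 = 2187500 mm.
Print-move time = 2187500 / 132 = 16572 s.
Number of layers: 180 / 0.16 → 1125 (rounded up).
Non-print overhead = 1125 × 0.43 = 483.75 s.
Altogether 16572 + 483.75 = 17055.75 s, i.e. 4.74 hours.

4.74 hours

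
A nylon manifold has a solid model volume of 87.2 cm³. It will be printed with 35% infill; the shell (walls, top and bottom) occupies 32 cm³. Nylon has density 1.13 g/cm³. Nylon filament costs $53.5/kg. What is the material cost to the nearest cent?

Volume inside the shell = 87.2 − 32, so 55.2 cm³.
Infill deposited: 0.35 × 55.2 → 19.32 cm³.
Deposited volume: 32 + 19.32 → 51.32 cm³.
Mass: 51.32 × 1.13 → 57.9916 g.
Cost = 57.9916 g / 1000 × $53.5/kg = $3.10.

$3.10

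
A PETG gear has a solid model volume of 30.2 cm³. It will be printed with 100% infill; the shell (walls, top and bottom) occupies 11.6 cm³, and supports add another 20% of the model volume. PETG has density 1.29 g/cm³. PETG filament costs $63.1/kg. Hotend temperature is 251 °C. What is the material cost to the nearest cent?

$2.95

Interior volume = 30.2 − 11.6 = 18.6 cm³.
Infill volume = 1.00 × 18.6 = 18.6 cm³.
Support = 0.20 × 30.2 = 6.04 cm³.
Total printed volume: 11.6 + 18.6 + 6.04 → 36.24 cm³.
Mass = 36.24 × 1.29 = 46.7496 g.
At $63.1/kg: 46.7496/1000 × 63.1 = $2.95.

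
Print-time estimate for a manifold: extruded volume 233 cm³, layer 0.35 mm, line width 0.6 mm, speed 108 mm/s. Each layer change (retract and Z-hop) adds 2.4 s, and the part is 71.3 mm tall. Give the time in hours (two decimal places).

Bead cross-section = 0.35 × 0.6 = 0.21 mm².
Path length: 233000 mm³ / 0.21 mm² → 1109523.8 mm.
Time extruding = 1109523.8 / 108 = 10273.4 s.
Layers = ⌈71.3/0.35⌉ = 204.
Non-print overhead = 204 × 2.4 = 489.6 s.
Total = 10273.4 + 489.6 = 10763 s = 2.99 hours.

2.99 hours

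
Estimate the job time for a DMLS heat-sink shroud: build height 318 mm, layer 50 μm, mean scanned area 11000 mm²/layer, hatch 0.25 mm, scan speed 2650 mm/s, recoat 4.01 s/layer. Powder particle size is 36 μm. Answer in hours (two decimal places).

36.42 hours

Layer count = ceil(318 / 0.05) = 6360.
Hatch length per layer: 11000 / 0.25 → 44000 mm.
Per-layer scan time = 44000 / 2650, so 16.6038 s.
Per-layer time = 16.6038 + 4.01 = 20.6138 s.
Build time = 6360 × 20.6138 = 131103.768 s = 36.42 hours.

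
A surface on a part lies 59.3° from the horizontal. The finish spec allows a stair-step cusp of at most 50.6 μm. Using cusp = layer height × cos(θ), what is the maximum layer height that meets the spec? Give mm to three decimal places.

Layer height = cusp / cos(59.3°) = 0.0506 / 0.5105 = 0.099 mm.

0.099 mm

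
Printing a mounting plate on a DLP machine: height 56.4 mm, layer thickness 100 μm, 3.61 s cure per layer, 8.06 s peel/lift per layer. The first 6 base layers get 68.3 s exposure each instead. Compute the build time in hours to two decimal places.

Layers = ⌈56.4/0.1⌉ = 564.
Base layers: 6 × (68.3 + 8.06) → 458.16 s.
Normal layers = 558 × (3.61 + 8.06) = 6511.86 s.
Total = 458.16 + 6511.86 = 6970.02 s = 1.94 hours.

1.94 hours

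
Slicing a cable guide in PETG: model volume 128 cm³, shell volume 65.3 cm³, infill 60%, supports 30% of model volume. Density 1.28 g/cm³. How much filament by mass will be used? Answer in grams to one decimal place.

Interior volume = 128 − 65.3, so 62.7 cm³.
Deposited infill = 0.60 × 62.7, so 37.62 cm³.
Support: 0.30 × 128 → 38.4 cm³.
Total printed volume: 65.3 + 37.62 + 38.4 → 141.32 cm³.
Mass = 141.32 × 1.28 = 180.8896 g.

180.9 g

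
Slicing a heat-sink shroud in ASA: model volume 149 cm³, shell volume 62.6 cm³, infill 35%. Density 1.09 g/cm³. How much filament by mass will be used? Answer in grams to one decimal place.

101.2 g

Volume inside the shell = 149 − 62.6, so 86.4 cm³.
Infill deposited: 0.35 × 86.4 → 30.24 cm³.
Deposited volume: 62.6 + 30.24 → 92.84 cm³.
Mass = 92.84 × 1.09, so 101.1956 g.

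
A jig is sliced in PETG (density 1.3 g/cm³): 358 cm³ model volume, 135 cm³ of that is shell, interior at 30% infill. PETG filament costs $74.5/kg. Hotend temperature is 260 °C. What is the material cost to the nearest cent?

$19.55

Volume inside the shell = 358 − 135 = 223 cm³.
Deposited infill = 0.30 × 223 = 66.9 cm³.
Deposited volume = 135 + 66.9 = 201.9 cm³.
Mass = 201.9 × 1.3 = 262.47 g.
Cost = 262.47 g / 1000 × $74.5/kg = $19.55.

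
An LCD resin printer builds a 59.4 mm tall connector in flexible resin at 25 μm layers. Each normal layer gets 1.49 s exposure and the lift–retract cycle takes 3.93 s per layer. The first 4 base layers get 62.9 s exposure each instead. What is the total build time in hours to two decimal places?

3.65 hours

Layers = ⌈59.4/0.025⌉ = 2376.
Burn-in layers: 4 × (62.9 + 3.93) → 267.32 s.
Normal layers = 2372 × (1.49 + 3.93), so 12856.24 s.
Sum: 267.32 + 12856.24 = 13123.56 s → 3.65 hours.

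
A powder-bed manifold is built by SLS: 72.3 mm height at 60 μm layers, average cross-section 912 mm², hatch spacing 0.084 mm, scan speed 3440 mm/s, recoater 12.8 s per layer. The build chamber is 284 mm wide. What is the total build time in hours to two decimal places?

5.34 hours

Layer count = ceil(72.3 / 0.06) = 1205.
Scan path per layer = 912 / 0.084 = 10857.1 mm.
Laser time per layer = 10857.1 / 3440 = 3.1561 s.
Time per layer: 3.1561 + 12.8 → 15.9561 s.
Build time = 1205 × 15.9561 = 19227.1005 s = 5.34 hours.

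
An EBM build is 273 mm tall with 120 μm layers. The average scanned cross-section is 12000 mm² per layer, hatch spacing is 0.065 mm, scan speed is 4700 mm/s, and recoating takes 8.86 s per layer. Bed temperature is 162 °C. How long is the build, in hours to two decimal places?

Layers = ⌈273/0.12⌉ = 2275.
Hatch length per layer = 12000 / 0.065, so 184615.4 mm.
Per-layer scan time = 184615.4 / 4700, so 39.2799 s.
Layer cycle: 39.2799 + 8.86 → 48.1399 s.
2275 layers × 48.1399 s/layer = 109518.2725 s, i.e. 30.42 hours.

30.42 hours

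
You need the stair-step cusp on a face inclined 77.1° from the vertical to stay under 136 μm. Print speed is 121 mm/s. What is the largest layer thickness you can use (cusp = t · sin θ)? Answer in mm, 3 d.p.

0.140 mm

Layer height = cusp / sin(77.1°) = 0.136 / 0.9748 = 0.140 mm.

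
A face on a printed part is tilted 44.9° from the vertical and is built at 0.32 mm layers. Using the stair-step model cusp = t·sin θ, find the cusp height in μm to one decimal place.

225.9 μm

h_c = t·sin θ = 0.32 × 0.7059 = 0.225888 mm (225.9 μm).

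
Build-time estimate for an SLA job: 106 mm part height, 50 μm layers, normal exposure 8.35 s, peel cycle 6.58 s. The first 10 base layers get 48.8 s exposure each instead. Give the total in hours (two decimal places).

8.90 hours

Layers = ⌈106/0.05⌉ = 2120.
Bottom layers: 10 × (48.8 + 6.58) → 553.8 s.
Regular layers = 2110 × (8.35 + 6.58) = 31502.3 s.
Total = 553.8 + 31502.3 = 32056.1 s = 8.90 hours.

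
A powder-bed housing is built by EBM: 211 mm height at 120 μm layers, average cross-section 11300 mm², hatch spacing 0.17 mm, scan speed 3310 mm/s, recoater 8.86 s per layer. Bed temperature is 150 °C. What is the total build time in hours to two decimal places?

14.14 hours

Number of layers: 211 / 0.12 → 1759 (rounded up).
Per-layer scan distance = 11300 / 0.17, so 66470.6 mm.
Per-layer scan time: 66470.6 / 3310 → 20.0818 s.
Layer cycle = 20.0818 + 8.86, so 28.9418 s.
Total: 1759 × 28.9418 s = 50908.6262 s → 14.14 hours.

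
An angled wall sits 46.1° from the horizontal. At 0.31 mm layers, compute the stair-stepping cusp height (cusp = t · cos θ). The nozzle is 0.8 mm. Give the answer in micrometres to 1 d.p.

215.0 μm

cos(46.1°) = 0.6934, so cusp = 0.31 × 0.6934 = 0.214954 mm → 215.0 μm.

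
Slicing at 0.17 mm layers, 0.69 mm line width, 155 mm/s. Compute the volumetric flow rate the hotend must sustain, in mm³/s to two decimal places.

Extrusion cross-section = 0.17 × 0.69, so 0.1173 mm².
Volumetric flow = 155 × 0.1173 = 18.18 mm³/s.

18.18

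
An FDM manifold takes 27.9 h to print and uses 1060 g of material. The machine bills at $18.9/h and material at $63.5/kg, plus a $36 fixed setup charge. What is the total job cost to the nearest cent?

$630.62

Machine-time cost = 18.9 × 27.9, so $527.31.
Feedstock cost = 63.5 × 1060/1000 = $67.31.
Adding setup: 527.31 + 67.31 + 36 → $630.62.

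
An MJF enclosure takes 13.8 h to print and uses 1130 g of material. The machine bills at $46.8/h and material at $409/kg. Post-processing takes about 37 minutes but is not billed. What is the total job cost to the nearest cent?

$1108.01

Machine cost = 46.8 × 13.8 = $645.84.
Material cost: 409 × 1130/1000 → $462.17.
Total = 645.84 + 462.17 = $1108.01.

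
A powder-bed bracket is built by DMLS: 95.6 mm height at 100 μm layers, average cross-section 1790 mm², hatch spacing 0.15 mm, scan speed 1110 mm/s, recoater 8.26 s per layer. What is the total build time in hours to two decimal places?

5.05 hours

Number of layers: 95.6 / 0.1 → 956 (rounded up).
Per-layer scan distance: 1790 / 0.15 → 11933.3 mm.
Scan time per layer = 11933.3 / 1110 = 10.7507 s.
Per-layer time = 10.7507 + 8.26, so 19.0107 s.
Build time = 956 × 19.0107 = 18174.2292 s = 5.05 hours.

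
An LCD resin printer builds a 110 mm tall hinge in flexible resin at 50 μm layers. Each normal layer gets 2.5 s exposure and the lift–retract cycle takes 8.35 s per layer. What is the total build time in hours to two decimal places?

6.63 hours

Layers = ⌈110/0.05⌉ = 2200.
Cycle time = 2.5 + 8.35 = 10.85 s.
Total = 2200 × 10.85 = 23870 s = 6.63 hours.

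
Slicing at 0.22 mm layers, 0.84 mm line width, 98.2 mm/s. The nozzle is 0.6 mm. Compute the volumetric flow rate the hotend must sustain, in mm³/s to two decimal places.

A: 0.22 × 0.84 → 0.1848 mm².
Q = v·A = 98.2 × 0.1848 = 18.15 mm³/s.

18.15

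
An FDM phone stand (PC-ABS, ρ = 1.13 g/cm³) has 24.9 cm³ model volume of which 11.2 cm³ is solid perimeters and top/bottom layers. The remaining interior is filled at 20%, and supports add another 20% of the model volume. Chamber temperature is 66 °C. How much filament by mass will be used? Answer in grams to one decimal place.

Infill region = 24.9 − 11.2 = 13.7 cm³.
Infill volume = 0.20 × 13.7 = 2.74 cm³.
Support: 0.20 × 24.9 → 4.98 cm³.
Total extruded: 11.2 + 2.74 + 4.98 → 18.92 cm³.
Mass = 18.92 × 1.13, so 21.3796 g.

21.4 g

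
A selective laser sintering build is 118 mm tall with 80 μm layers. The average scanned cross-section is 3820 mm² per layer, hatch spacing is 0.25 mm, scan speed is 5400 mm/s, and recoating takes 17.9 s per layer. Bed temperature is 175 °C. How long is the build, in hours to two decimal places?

Layer count = ceil(118 / 0.08) = 1475.
Per-layer scan distance = 3820 / 0.25 = 15280 mm.
Per-layer scan time: 15280 / 5400 → 2.8296 s.
Layer cycle = 2.8296 + 17.9, so 20.7296 s.
Total: 1475 × 20.7296 s = 30576.16 s → 8.49 hours.

8.49 hours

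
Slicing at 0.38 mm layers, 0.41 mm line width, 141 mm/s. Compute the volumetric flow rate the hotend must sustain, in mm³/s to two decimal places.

Extrusion cross-section: 0.38 × 0.41 → 0.1558 mm².
Q = v·A = 141 × 0.1558 = 21.97 mm³/s.

21.97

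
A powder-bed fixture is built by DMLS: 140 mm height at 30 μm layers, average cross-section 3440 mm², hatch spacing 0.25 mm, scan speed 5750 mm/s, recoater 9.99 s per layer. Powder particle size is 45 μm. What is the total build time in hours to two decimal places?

Layer count = ceil(140 / 0.03) = 4667.
Per-layer scan distance = 3440 / 0.25 = 13760 mm.
Per-layer scan time = 13760 / 5750, so 2.393 s.
Layer cycle = 2.393 + 9.99 = 12.383 s.
Total: 4667 × 12.383 s = 57791.461 s → 16.05 hours.

16.05 hours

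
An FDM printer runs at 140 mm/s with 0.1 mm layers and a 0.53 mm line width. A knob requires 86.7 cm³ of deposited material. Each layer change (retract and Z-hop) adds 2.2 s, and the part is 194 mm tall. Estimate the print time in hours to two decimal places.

Extrusion cross-section: 0.1 × 0.53 → 0.053 mm².
Total extruded path = 86700/0.053 = 1635849.1 mm.
Print-move time = 1635849.1 / 140, so 11684.6 s.
Layer count = ceil(194 / 0.1) = 1940.
Non-print overhead: 1940 × 2.2 → 4268 s.
Total = 11684.6 + 4268 = 15952.6 s = 4.43 hours.

4.43 hours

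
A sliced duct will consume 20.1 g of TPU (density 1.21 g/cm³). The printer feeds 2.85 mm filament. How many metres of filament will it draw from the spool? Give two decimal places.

Extruded volume: 20.1/1.21 = 16.6116 cm³ (16611.6 mm³).
Filament cross-section = π × (2.85/2)² = 6.3794 mm².
L = V/A = 16611.6/6.3794 = 2603.94 mm → 2.60 m.

2.60 m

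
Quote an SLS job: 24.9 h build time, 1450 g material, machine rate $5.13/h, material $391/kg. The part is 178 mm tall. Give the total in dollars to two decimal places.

Time charge = 5.13 × 24.9, so $127.737.
Material cost = 391 × 1450/1000 = $566.95.
Job cost: 127.737 + 566.95 = 694.687 ≈ $694.69.

$694.69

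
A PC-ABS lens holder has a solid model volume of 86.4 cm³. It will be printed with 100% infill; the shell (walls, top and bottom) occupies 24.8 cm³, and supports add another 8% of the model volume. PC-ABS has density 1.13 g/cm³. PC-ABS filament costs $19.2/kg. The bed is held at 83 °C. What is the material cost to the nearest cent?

$2.02

Interior volume = 86.4 − 24.8, so 61.6 cm³.
Deposited infill = 1.00 × 61.6 = 61.6 cm³.
Support = 0.08 × 86.4 = 6.912 cm³.
Total printed volume: 24.8 + 61.6 + 6.912 → 93.312 cm³.
Mass = 93.312 × 1.13, so 105.44256 g.
Cost = 105.44256 g / 1000 × $19.2/kg = $2.02.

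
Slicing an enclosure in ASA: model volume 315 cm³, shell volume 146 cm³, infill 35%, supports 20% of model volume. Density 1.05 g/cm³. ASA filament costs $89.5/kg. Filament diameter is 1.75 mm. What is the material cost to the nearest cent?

Interior volume = 315 − 146 = 169 cm³.
Infill volume = 0.35 × 169 = 59.15 cm³.
Support = 0.20 × 315, so 63 cm³.
Deposited volume = 146 + 59.15 + 63, so 268.15 cm³.
Mass = 268.15 × 1.05 = 281.5575 g.
At $89.5/kg: 281.5575/1000 × 89.5 = $25.20.

$25.20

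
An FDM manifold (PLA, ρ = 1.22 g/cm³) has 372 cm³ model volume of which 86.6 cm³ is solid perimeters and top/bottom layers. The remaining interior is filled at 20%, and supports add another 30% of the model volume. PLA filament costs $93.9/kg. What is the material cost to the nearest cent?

$29.24

Volume inside the shell = 372 − 86.6 = 285.4 cm³.
Deposited infill: 0.20 × 285.4 → 57.08 cm³.
Support = 0.30 × 372, so 111.6 cm³.
Deposited volume = 86.6 + 57.08 + 111.6 = 255.28 cm³.
Mass: 255.28 × 1.22 → 311.4416 g.
At $93.9/kg: 311.4416/1000 × 93.9 = $29.24.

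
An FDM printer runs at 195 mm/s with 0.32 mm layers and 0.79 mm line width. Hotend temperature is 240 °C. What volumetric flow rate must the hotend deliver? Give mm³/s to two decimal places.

49.30

A = 0.32 × 0.79, so 0.2528 mm².
Q = v·A = 195 × 0.2528 = 49.30 mm³/s.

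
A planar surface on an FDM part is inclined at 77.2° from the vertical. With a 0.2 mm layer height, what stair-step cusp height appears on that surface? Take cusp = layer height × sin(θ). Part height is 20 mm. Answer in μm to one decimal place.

195.0 μm

sin(77.2°) = 0.9751, so cusp = 0.2 × 0.9751 = 0.19502 mm → 195.0 μm.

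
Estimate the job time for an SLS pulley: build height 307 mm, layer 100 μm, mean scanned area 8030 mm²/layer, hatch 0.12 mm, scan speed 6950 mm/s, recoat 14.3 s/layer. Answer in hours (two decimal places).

20.41 hours

Number of layers: 307 / 0.1 → 3070 (rounded up).
Per-layer scan distance = 8030 / 0.12, so 66916.7 mm.
Per-layer scan time: 66916.7 / 6950 → 9.6283 s.
Layer cycle: 9.6283 + 14.3 → 23.9283 s.
3070 layers × 23.9283 s/layer = 73459.881 s, i.e. 20.41 hours.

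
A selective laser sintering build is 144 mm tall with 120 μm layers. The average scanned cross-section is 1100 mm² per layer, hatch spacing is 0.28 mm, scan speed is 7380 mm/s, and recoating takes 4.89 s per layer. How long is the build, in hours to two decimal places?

Layer count = ceil(144 / 0.12) = 1200.
Scan path per layer: 1100 / 0.28 → 3928.6 mm.
Laser time per layer: 3928.6 / 7380 → 0.5323 s.
Per-layer time = 0.5323 + 4.89 = 5.4223 s.
Total: 1200 × 5.4223 s = 6506.76 s → 1.81 hours.

1.81 hours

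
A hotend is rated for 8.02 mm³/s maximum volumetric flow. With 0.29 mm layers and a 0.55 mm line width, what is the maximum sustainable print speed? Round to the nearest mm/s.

50 mm/s

Extrusion cross-section: 0.29 × 0.55 → 0.1595 mm².
v_max = Q/A = 8.02/0.1595 = 50.28 mm/s → 50 mm/s.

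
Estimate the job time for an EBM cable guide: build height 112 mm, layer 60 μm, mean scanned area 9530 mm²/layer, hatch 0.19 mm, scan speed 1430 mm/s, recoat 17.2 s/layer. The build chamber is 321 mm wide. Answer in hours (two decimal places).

Layer count = ceil(112 / 0.06) = 1867.
Scan path per layer = 9530 / 0.19 = 50157.9 mm.
Scan time per layer: 50157.9 / 1430 → 35.0755 s.
Layer cycle = 35.0755 + 17.2 = 52.2755 s.
Build time = 1867 × 52.2755 = 97598.3585 s = 27.11 hours.

27.11 hours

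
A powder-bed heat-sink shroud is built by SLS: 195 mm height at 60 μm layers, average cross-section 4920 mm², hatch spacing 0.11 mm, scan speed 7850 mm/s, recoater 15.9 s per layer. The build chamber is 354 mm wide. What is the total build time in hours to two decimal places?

Layers = ⌈195/0.06⌉ = 3250.
Per-layer scan distance: 4920 / 0.11 → 44727.3 mm.
Laser time per layer = 44727.3 / 7850, so 5.6977 s.
Per-layer time: 5.6977 + 15.9 → 21.5977 s.
Total: 3250 × 21.5977 s = 70192.525 s → 19.50 hours.

19.50 hours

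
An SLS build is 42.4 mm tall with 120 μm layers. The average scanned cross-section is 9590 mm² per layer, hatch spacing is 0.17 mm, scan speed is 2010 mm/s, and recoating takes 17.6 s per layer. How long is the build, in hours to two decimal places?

Layers = ⌈42.4/0.12⌉ = 354.
Per-layer scan distance = 9590 / 0.17, so 56411.8 mm.
Scan time per layer: 56411.8 / 2010 → 28.0656 s.
Layer cycle = 28.0656 + 17.6 = 45.6656 s.
Total: 354 × 45.6656 s = 16165.6224 s → 4.49 hours.

4.49 hours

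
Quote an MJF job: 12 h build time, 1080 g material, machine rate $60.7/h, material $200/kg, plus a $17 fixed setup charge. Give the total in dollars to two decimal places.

Machine-time cost: 60.7 × 12 → $728.40.
Feedstock cost: 200 × 1080/1000 → $216.00.
Total = 728.40 + 216.00 + 17 = $961.40.

$961.40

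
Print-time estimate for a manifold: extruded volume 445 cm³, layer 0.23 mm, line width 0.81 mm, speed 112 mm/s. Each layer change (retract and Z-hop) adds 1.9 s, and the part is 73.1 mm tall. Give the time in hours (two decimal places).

6.09 hours

Extrusion cross-section = 0.23 × 0.81 = 0.1863 mm².
Total extruded path = 445000/0.1863 = 2388620.5 mm.
Print-move time: 2388620.5 / 112 → 21327 s.
Number of layers: 73.1 / 0.23 → 318 (rounded up).
Z-hop total: 318 × 1.9 → 604.2 s.
Total = 21327 + 604.2 = 21931.2 s = 6.09 hours.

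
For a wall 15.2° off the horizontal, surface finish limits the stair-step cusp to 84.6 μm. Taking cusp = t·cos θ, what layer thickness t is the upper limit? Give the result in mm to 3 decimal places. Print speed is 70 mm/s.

0.088 mm

cos(15.2°) = 0.9650; t_max = 0.0846/0.9650 = 0.088 mm.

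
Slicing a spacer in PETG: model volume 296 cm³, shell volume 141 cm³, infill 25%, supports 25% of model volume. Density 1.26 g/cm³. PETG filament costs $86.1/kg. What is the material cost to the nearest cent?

$27.53

Volume inside the shell: 296 − 141 → 155 cm³.
Deposited infill: 0.25 × 155 → 38.75 cm³.
Support = 0.25 × 296, so 74 cm³.
Deposited volume = 141 + 38.75 + 74, so 253.75 cm³.
Mass = 253.75 × 1.26 = 319.725 g.
Cost = 319.725 g / 1000 × $86.1/kg = $27.53.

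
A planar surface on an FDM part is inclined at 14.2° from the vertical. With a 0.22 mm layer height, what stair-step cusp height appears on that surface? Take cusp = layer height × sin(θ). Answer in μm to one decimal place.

54.0 μm

Cusp = layer height × sin(14.2°) = 0.22 × 0.2453 = 0.053966 mm = 54.0 μm.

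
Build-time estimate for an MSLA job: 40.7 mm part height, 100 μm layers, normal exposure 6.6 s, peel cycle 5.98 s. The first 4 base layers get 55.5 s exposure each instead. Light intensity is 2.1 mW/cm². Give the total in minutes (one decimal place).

88.6 minutes

Layers = ⌈40.7/0.1⌉ = 407.
Bottom layers: 4 × (55.5 + 5.98) → 245.92 s.
Regular layers = 403 × (6.6 + 5.98) = 5069.74 s.
Sum: 245.92 + 5069.74 = 5315.66 s → 88.6 minutes.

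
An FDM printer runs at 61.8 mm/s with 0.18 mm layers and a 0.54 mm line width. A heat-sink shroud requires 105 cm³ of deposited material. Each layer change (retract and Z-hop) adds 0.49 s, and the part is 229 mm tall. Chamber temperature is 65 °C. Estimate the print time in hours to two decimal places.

Line area = 0.18 × 0.54 = 0.0972 mm².
Toolpath length = 105 cm³ / 0.0972 mm² = 105000 / 0.0972 = 1080246.9 mm.
Print-move time = 1080246.9 / 61.8, so 17479.7 s.
Layers = ⌈229/0.18⌉ = 1273.
Non-print overhead = 1273 × 0.49 = 623.77 s.
Total = 17479.7 + 623.77 = 18103.47 s = 5.03 hours.

5.03 hours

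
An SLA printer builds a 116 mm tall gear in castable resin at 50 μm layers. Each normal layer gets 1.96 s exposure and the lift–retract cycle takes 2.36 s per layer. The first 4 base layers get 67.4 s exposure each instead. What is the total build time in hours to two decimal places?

Layer count = ceil(116 / 0.05) = 2320.
Base layers: 4 × (67.4 + 2.36) → 279.04 s.
Regular layers: 2316 × (1.96 + 2.36) → 10005.12 s.
Total = 279.04 + 10005.12 = 10284.16 s = 2.86 hours.

2.86 hours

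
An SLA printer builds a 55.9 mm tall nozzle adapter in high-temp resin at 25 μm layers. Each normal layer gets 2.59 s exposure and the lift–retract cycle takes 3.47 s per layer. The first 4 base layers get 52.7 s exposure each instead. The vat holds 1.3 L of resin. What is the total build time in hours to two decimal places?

3.82 hours

Number of layers: 55.9 / 0.025 → 2236 (rounded up).
Base layers = 4 × (52.7 + 3.47), so 224.68 s.
Remaining layers = 2232 × (2.59 + 3.47), so 13525.92 s.
Total = 224.68 + 13525.92 = 13750.6 s = 3.82 hours.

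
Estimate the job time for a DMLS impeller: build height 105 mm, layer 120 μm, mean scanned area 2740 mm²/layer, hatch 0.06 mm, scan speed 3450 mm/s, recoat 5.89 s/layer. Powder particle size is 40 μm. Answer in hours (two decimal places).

4.65 hours

Layer count = ceil(105 / 0.12) = 875.
Per-layer scan distance: 2740 / 0.06 → 45666.7 mm.
Scan time per layer = 45666.7 / 3450, so 13.2367 s.
Time per layer = 13.2367 + 5.89, so 19.1267 s.
875 layers × 19.1267 s/layer = 16735.8625 s, i.e. 4.65 hours.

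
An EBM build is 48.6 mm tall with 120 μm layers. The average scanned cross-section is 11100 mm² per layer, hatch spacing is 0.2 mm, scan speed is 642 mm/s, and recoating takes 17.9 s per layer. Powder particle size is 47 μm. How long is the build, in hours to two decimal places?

Number of layers: 48.6 / 0.12 → 405 (rounded up).
Hatch length per layer = 11100 / 0.2 = 55500 mm.
Per-layer scan time = 55500 / 642 = 86.4486 s.
Time per layer = 86.4486 + 17.9 = 104.3486 s.
405 layers × 104.3486 s/layer = 42261.183 s, i.e. 11.74 hours.

11.74 hours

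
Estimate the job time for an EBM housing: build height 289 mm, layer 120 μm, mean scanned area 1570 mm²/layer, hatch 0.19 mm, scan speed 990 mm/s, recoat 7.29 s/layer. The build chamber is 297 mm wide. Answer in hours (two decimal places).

10.46 hours

Layers = ⌈289/0.12⌉ = 2409.
Per-layer scan distance = 1570 / 0.19, so 8263.2 mm.
Per-layer scan time = 8263.2 / 990 = 8.3467 s.
Time per layer: 8.3467 + 7.29 → 15.6367 s.
Build time = 2409 × 15.6367 = 37668.8103 s = 10.46 hours.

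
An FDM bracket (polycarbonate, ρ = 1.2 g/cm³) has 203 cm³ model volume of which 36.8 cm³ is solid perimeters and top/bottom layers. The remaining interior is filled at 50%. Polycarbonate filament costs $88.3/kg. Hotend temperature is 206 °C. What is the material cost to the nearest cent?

Volume inside the shell = 203 − 36.8, so 166.2 cm³.
Deposited infill = 0.50 × 166.2 = 83.1 cm³.
Total printed volume: 36.8 + 83.1 → 119.9 cm³.
Mass = 119.9 × 1.2 = 143.88 g.
Cost = 143.88 g / 1000 × $88.3/kg = $12.70.

$12.70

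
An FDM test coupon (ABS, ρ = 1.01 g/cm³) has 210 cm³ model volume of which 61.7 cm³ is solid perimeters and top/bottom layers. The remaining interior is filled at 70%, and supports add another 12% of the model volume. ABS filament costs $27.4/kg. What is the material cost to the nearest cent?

$5.28

Interior volume: 210 − 61.7 → 148.3 cm³.
Infill deposited = 0.70 × 148.3 = 103.81 cm³.
Support = 0.12 × 210 = 25.2 cm³.
Total extruded = 61.7 + 103.81 + 25.2, so 190.71 cm³.
Mass = 190.71 × 1.01 = 192.6171 g.
Cost = 192.6171 g / 1000 × $27.4/kg = $5.28.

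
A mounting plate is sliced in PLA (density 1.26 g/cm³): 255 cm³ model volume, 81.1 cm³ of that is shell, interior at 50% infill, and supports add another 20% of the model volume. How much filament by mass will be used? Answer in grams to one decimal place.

Volume inside the shell: 255 − 81.1 → 173.9 cm³.
Infill deposited = 0.50 × 173.9, so 86.95 cm³.
Support = 0.20 × 255 = 51 cm³.
Total extruded = 81.1 + 86.95 + 51, so 219.05 cm³.
Mass = 219.05 × 1.26 = 276.003 g.

276.0 g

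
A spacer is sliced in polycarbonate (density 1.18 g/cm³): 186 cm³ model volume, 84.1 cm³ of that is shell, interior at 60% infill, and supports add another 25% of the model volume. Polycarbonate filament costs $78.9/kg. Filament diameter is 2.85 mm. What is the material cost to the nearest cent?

Volume inside the shell: 186 − 84.1 → 101.9 cm³.
Infill volume = 0.60 × 101.9, so 61.14 cm³.
Support = 0.25 × 186 = 46.5 cm³.
Total printed volume = 84.1 + 61.14 + 46.5 = 191.74 cm³.
Mass = 191.74 × 1.18, so 226.2532 g.
At $78.9/kg: 226.2532/1000 × 78.9 = $17.85.

$17.85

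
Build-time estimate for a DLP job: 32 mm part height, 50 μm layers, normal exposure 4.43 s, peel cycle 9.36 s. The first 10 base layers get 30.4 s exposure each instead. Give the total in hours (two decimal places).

2.52 hours

Number of layers: 32 / 0.05 → 640 (rounded up).
Burn-in layers = 10 × (30.4 + 9.36) = 397.6 s.
Normal layers = 630 × (4.43 + 9.36), so 8687.7 s.
Sum: 397.6 + 8687.7 = 9085.3 s → 2.52 hours.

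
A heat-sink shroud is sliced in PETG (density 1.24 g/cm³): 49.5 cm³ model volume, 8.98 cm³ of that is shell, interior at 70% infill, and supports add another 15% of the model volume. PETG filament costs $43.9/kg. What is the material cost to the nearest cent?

$2.44

Infill region = 49.5 − 8.98 = 40.52 cm³.
Deposited infill = 0.70 × 40.52 = 28.364 cm³.
Support = 0.15 × 49.5 = 7.425 cm³.
Deposited volume = 8.98 + 28.364 + 7.425 = 44.769 cm³.
Mass = 44.769 × 1.24 = 55.51356 g.
At $43.9/kg: 55.51356/1000 × 43.9 = $2.44.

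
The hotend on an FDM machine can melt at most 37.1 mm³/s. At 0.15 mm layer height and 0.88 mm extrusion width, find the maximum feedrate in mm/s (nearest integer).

281 mm/s

A = 0.15 × 0.88, so 0.132 mm².
v_max = Q/A = 37.1/0.132 = 281.06 mm/s → 281 mm/s.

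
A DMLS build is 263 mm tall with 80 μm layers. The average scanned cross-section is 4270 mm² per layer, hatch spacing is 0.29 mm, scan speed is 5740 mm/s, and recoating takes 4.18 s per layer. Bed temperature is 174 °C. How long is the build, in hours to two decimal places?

6.16 hours

Number of layers: 263 / 0.08 → 3288 (rounded up).
Hatch length per layer = 4270 / 0.29 = 14724.1 mm.
Scan time per layer = 14724.1 / 5740 = 2.5652 s.
Per-layer time: 2.5652 + 4.18 → 6.7452 s.
Total: 3288 × 6.7452 s = 22178.2176 s → 6.16 hours.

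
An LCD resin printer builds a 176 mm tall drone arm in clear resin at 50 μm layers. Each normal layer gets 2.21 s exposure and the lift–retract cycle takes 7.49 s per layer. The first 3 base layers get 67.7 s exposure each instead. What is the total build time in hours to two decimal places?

9.54 hours

Layers = ⌈176/0.05⌉ = 3520.
Burn-in layers = 3 × (67.7 + 7.49), so 225.57 s.
Normal layers = 3517 × (2.21 + 7.49) = 34114.9 s.
Sum: 225.57 + 34114.9 = 34340.47 s → 9.54 hours.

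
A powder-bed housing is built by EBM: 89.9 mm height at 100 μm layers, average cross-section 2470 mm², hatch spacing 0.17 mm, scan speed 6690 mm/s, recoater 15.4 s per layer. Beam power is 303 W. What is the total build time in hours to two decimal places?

4.39 hours

Layers = ⌈89.9/0.1⌉ = 899.
Scan path per layer = 2470 / 0.17 = 14529.4 mm.
Beam time per layer: 14529.4 / 6690 → 2.1718 s.
Layer cycle = 2.1718 + 15.4 = 17.5718 s.
Build time = 899 × 17.5718 = 15797.0482 s = 4.39 hours.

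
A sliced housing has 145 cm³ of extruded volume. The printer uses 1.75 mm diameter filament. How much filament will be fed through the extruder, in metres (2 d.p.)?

Filament cross-section = π × (1.75/2)² = 2.4053 mm².
Length = 145 cm³ / 2.4053 mm² = 145000 / 2.4053 = 60283.54 mm = 60.28 m.

60.28 m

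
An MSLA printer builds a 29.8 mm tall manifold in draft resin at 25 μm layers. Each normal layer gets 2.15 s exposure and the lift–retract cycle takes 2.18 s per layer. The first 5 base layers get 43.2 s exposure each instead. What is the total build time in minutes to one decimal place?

89.4 minutes

Number of layers: 29.8 / 0.025 → 1192 (rounded up).
Bottom layers: 5 × (43.2 + 2.18) → 226.9 s.
Remaining layers = 1187 × (2.15 + 2.18), so 5139.71 s.
Total = 226.9 + 5139.71 = 5366.61 s = 89.4 minutes.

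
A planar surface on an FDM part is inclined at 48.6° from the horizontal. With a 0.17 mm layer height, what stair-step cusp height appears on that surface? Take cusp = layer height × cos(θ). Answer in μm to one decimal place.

112.4 μm

Cusp = layer height × cos(48.6°) = 0.17 × 0.6613 = 0.112421 mm = 112.4 μm.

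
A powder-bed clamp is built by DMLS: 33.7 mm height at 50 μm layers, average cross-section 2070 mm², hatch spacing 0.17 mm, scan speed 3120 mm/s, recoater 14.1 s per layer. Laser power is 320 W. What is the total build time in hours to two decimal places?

Number of layers: 33.7 / 0.05 → 674 (rounded up).
Hatch length per layer = 2070 / 0.17, so 12176.5 mm.
Scan time per layer = 12176.5 / 3120 = 3.9027 s.
Time per layer = 3.9027 + 14.1 = 18.0027 s.
Build time = 674 × 18.0027 = 12133.8198 s = 3.37 hours.

3.37 hours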